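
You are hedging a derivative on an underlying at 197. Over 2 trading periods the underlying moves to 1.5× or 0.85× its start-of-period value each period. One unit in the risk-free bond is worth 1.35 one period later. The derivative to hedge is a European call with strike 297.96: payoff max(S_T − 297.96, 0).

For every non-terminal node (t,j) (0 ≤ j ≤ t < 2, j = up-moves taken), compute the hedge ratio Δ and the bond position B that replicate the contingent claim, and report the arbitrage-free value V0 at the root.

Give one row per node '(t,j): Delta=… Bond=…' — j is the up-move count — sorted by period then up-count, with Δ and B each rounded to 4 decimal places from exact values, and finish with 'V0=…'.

Risk-neutral probability p* = (R−d)/(u−d) = (1.35−0.85)/(1.5−0.85) = 0.7692.
Payoff layer (t=2): V(2,0)=0.0000, V(2,1)=0.0000, V(2,2)=145.2900
(1,0): S=167.4500. Δ = (V_up−V_dn)/(S_up−S_dn) = (0.0000−0.0000)/(251.1750−142.3325) = 0.0000. V = [p*·0.0000 + (1−p*)·0.0000]/1.35 = 0.0000. B = V − Δ·S = 0.0000.
(1,1): S=295.5000. Δ = (V_up−V_dn)/(S_up−S_dn) = (145.2900−0.0000)/(443.2500−251.1750) = 0.7564. V = [p*·145.2900 + (1−p*)·0.0000]/1.35 = 82.7863. B = V − Δ·S = -140.7368.
(0,0): S=197.0000. Δ = (V_up−V_dn)/(S_up−S_dn) = (82.7863−0.0000)/(295.5000−167.4500) = 0.6465. V = [p*·82.7863 + (1−p*)·0.0000]/1.35 = 47.1717. B = V − Δ·S = -80.1919.
The time-0 hedge costs 47.1717, which is the no-arbitrage price.

(0,0): Delta=0.6465 Bond=-80.1919
(1,0): Delta=0.0000 Bond=0.0000
(1,1): Delta=0.7564 Bond=-140.7368
V0=47.1717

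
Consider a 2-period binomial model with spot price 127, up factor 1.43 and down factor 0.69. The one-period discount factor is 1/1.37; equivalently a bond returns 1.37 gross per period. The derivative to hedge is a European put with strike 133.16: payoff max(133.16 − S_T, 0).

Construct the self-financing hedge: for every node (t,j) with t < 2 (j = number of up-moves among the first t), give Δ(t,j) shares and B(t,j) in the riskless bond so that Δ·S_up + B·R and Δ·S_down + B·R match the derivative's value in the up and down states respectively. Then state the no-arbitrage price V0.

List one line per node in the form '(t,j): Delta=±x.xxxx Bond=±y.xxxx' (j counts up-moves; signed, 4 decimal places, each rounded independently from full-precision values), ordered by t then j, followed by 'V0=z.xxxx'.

The replicating-portfolio and risk-neutral prices coincide; use p* = (1.37−0.69)/(1.43−0.69) = 0.9189 for the latter.
Payoff layer (t=2): V(2,0)=72.6953, V(2,1)=7.8491, V(2,2)=0.0000
  t=1,j=0: stock 87.6300 → up 125.3109 (V=7.8491), down 60.4647 (V=72.6953). Price 9.5671; hedge Δ=-1.0000, bond B=97.1971.
  t=1,j=1: stock 181.6100 → up 259.7023 (V=0.0000), down 125.3109 (V=7.8491). Price 0.4645; hedge Δ=-0.0584, bond B=11.0714.
  t=0,j=0: stock 127.0000 → up 181.6100 (V=0.4645), down 87.6300 (V=9.5671). Price 0.8778; hedge Δ=-0.0969, bond B=13.1785.
Self-financing check: at every node Δ·S+B equals the discounted successor values.

(0,0): Delta=-0.0969 Bond=13.1785
(1,0): Delta=-1.0000 Bond=97.1971
(1,1): Delta=-0.0584 Bond=11.0714
V0=0.8778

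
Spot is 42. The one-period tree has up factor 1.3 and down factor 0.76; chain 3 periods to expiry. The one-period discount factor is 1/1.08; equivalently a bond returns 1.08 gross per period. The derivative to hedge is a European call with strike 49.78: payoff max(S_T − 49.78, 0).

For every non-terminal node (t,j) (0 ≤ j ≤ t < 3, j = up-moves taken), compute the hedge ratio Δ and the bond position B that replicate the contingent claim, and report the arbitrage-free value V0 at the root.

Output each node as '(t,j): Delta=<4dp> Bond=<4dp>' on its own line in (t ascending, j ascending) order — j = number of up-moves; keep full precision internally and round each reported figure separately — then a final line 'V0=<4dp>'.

(0,0): Delta=0.5848 Bond=-16.1238
(1,0): Delta=0.1326 Bond=-2.9780
(1,1): Delta=0.7666 Bond=-27.3382
(2,0): Delta=0.0000 Bond=0.0000
(2,1): Delta=0.1859 Bond=-5.4274
(2,2): Delta=1.0000 Bond=-46.0926
V0=8.4388

Risk-neutral probability p* = (R−d)/(u−d) = (1.08−0.76)/(1.3−0.76) = 0.5926.
Terminal payoffs: V(3,0)=0.0000, V(3,1)=0.0000, V(3,2)=4.1648, V(3,3)=42.4940
  t=2,j=0: stock 24.2592 → up 31.5370 (V=0.0000), down 18.4370 (V=0.0000). Price 0.0000; hedge Δ=0.0000, bond B=0.0000.
  t=2,j=1: stock 41.4960 → up 53.9448 (V=4.1648), down 31.5370 (V=0.0000). Price 2.2852; hedge Δ=0.1859, bond B=-5.4274.
  t=2,j=2: stock 70.9800 → up 92.2740 (V=42.4940), down 53.9448 (V=4.1648). Price 24.8874; hedge Δ=1.0000, bond B=-46.0926.
  t=1,j=0: stock 31.9200 → up 41.4960 (V=2.2852), down 24.2592 (V=0.0000). Price 1.2539; hedge Δ=0.1326, bond B=-2.9780.
  t=1,j=1: stock 54.6000 → up 70.9800 (V=24.8874), down 41.4960 (V=2.2852). Price 14.5177; hedge Δ=0.7666, bond B=-27.3382.
  t=0,j=0: stock 42.0000 → up 54.6000 (V=14.5177), down 31.9200 (V=1.2539). Price 8.4388; hedge Δ=0.5848, bond B=-16.1238.
The time-0 hedge costs 8.4388, which is the no-arbitrage price.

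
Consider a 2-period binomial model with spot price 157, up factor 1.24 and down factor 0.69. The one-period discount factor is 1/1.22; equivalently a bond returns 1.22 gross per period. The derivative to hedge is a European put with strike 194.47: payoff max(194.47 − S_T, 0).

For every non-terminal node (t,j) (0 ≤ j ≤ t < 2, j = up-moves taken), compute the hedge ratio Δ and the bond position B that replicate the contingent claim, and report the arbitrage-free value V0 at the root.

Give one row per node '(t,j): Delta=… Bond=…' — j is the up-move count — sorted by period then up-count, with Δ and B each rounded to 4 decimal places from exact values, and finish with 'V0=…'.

Under the risk-neutral measure, an up-move has probability p* = (R−d)/(u−d) = 0.9636 and values discount at R = 1.22.
At expiry t=2: V(2,0)=119.7223, V(2,1)=60.1408, V(2,2)=0.0000
  t=1,j=0: stock 108.3300 → up 134.3292 (V=60.1408), down 74.7477 (V=119.7223). Price 51.0716; hedge Δ=-1.0000, bond B=159.4016.
  t=1,j=1: stock 194.6800 → up 241.4032 (V=0.0000), down 134.3292 (V=60.1408). Price 1.7926; hedge Δ=-0.5617, bond B=111.1395.
  t=0,j=0: stock 157.0000 → up 194.6800 (V=1.7926), down 108.3300 (V=51.0716). Price 2.9381; hedge Δ=-0.5707, bond B=92.5364.
Each (Δ,B) replicates both successor values, so the strategy is self-financing and V0 is arbitrage-free.

(0,0): Delta=-0.5707 Bond=92.5364
(1,0): Delta=-1.0000 Bond=159.4016
(1,1): Delta=-0.5617 Bond=111.1395
V0=2.9381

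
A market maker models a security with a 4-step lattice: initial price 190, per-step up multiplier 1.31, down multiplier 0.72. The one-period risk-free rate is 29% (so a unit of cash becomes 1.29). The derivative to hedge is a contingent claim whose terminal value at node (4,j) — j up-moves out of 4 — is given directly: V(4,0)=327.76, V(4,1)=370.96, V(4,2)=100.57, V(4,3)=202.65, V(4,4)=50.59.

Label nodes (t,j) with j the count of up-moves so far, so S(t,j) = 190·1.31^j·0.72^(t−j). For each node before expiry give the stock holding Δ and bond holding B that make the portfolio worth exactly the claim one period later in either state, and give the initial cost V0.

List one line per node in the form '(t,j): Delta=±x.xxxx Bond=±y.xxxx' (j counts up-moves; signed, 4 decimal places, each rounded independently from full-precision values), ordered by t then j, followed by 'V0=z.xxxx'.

(0,0): Delta=-0.5333 Bond=126.4342
(1,0): Delta=0.5779 Bond=11.0976
(1,1): Delta=-0.5547 Bond=168.4336
(2,0): Delta=-3.4651 Bond=412.5297
(2,1): Delta=0.6558 Bond=0.3435
(2,2): Delta=-0.5780 Bond=224.8911
(3,0): Delta=1.0325 Bond=213.2104
(3,1): Delta=-3.5518 Bond=543.3546
(3,2): Delta=0.7370 Bond=-18.6064
(3,3): Delta=-0.6034 Bond=300.9417
V0=25.1160

No-arbitrage ⇒ martingale measure with p* = (R−d)/(u−d) = 0.9661.
Terminal payoffs: V(4,0)=327.7600, V(4,1)=370.9600, V(4,2)=100.5700, V(4,3)=202.6500, V(4,4)=50.5900
(3,0): S=70.9171. Δ = (V_up−V_dn)/(S_up−S_dn) = (370.9600−327.7600)/(92.9014−51.0603) = 1.0325. V = [p*·370.9600 + (1−p*)·327.7600]/1.29 = 286.4307. B = V − Δ·S = 213.2104.
(3,1): S=129.0298. Δ = (V_up−V_dn)/(S_up−S_dn) = (100.5700−370.9600)/(169.0290−92.9014) = -3.5518. V = [p*·100.5700 + (1−p*)·370.9600]/1.29 = 85.0665. B = V − Δ·S = 543.3546.
(3,2): S=234.7625. Δ = (V_up−V_dn)/(S_up−S_dn) = (202.6500−100.5700)/(307.5388−169.0290) = 0.7370. V = [p*·202.6500 + (1−p*)·100.5700]/1.29 = 154.4106. B = V − Δ·S = -18.6064.
(3,3): S=427.1373. Δ = (V_up−V_dn)/(S_up−S_dn) = (50.5900−202.6500)/(559.5498−307.5388) = -0.6034. V = [p*·50.5900 + (1−p*)·202.6500]/1.29 = 43.2128. B = V − Δ·S = 300.9417.
(2,0): S=98.4960. Δ = (V_up−V_dn)/(S_up−S_dn) = (85.0665−286.4307)/(129.0298−70.9171) = -3.4651. V = [p*·85.0665 + (1−p*)·286.4307]/1.29 = 71.2344. B = V − Δ·S = 412.5297.
(2,1): S=179.2080. Δ = (V_up−V_dn)/(S_up−S_dn) = (154.4106−85.0665)/(234.7625−129.0298) = 0.6558. V = [p*·154.4106 + (1−p*)·85.0665]/1.29 = 117.8759. B = V − Δ·S = 0.3435.
(2,2): S=326.0590. Δ = (V_up−V_dn)/(S_up−S_dn) = (43.2128−154.4106)/(427.1373−234.7625) = -0.5780. V = [p*·43.2128 + (1−p*)·154.4106]/1.29 = 36.4204. B = V − Δ·S = 224.8911.
(1,0): S=136.8000. Δ = (V_up−V_dn)/(S_up−S_dn) = (117.8759−71.2344)/(179.2080−98.4960) = 0.5779. V = [p*·117.8759 + (1−p*)·71.2344]/1.29 = 90.1511. B = V − Δ·S = 11.0976.
(1,1): S=248.9000. Δ = (V_up−V_dn)/(S_up−S_dn) = (36.4204−117.8759)/(326.0590−179.2080) = -0.5547. V = [p*·36.4204 + (1−p*)·117.8759]/1.29 = 30.3733. B = V − Δ·S = 168.4336.
(0,0): S=190.0000. Δ = (V_up−V_dn)/(S_up−S_dn) = (30.3733−90.1511)/(248.9000−136.8000) = -0.5333. V = [p*·30.3733 + (1−p*)·90.1511]/1.29 = 25.1160. B = V − Δ·S = 126.4342.
The time-0 hedge costs 25.1160, which is the no-arbitrage price.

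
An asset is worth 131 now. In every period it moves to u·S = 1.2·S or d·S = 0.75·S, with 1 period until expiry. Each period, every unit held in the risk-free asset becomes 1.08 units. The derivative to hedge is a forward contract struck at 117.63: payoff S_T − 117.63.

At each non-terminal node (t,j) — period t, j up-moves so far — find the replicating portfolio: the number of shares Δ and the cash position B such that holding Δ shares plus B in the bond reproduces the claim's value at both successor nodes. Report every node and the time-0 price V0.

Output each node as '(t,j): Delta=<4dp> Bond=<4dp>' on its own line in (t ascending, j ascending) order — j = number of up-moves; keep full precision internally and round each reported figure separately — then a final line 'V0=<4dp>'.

(0,0): Delta=1.0000 Bond=-108.9167
V0=22.0833

Under the risk-neutral measure, an up-move has probability p* = (R−d)/(u−d) = 0.7333 and values discount at R = 1.08.
Terminal values V(1,·): V(1,0)=-19.3800, V(1,1)=39.5700
  t=0,j=0: stock 131.0000 → up 157.2000 (V=39.5700), down 98.2500 (V=-19.3800). Price 22.0833; hedge Δ=1.0000, bond B=-108.9167.
Check: Δ(0,0)·S0 + B(0,0) = 22.0833 = V0.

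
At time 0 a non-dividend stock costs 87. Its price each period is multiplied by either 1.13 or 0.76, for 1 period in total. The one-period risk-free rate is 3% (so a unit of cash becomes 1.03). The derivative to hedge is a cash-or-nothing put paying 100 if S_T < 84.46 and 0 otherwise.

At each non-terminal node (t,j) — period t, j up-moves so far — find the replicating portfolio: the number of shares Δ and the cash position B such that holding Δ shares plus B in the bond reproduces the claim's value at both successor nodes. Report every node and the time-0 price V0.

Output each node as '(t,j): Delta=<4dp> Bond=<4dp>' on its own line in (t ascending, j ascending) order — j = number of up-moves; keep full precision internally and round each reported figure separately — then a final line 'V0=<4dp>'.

(0,0): Delta=-3.1066 Bond=296.5101
V0=26.2398

Under the risk-neutral measure, an up-move has probability p* = (R−d)/(u−d) = 0.7297 and values discount at R = 1.03.
At expiry t=1: V(1,0)=100.0000, V(1,1)=0.0000
Node (0,0) S=87.0000: V=(p*·0.0000+(1−p*)·100.0000)/1.03=26.2398; Δ=(0.0000−100.0000)/(98.3100−66.1200)=-3.1066; B=V−Δ·S=296.5101
Each (Δ,B) replicates both successor values, so the strategy is self-financing and V0 is arbitrage-free.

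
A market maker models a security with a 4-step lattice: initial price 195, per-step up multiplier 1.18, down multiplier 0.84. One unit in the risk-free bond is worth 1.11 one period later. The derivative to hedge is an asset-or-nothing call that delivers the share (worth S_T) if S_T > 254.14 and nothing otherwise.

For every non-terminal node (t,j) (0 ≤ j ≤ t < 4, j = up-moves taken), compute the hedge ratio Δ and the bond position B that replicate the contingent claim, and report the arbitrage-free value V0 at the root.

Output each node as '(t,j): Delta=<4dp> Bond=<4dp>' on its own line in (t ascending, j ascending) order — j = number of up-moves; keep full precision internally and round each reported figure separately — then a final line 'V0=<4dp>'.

(0,0): Delta=1.7577 Bond=-170.5998
(1,0): Delta=2.4734 Bond=-306.5922
(1,1): Delta=1.6256 Bond=-158.9737
(2,0): Delta=0.0000 Bond=0.0000
(2,1): Delta=2.9299 Bond=-428.5477
(2,2): Delta=1.3849 Bond=-111.1050
(3,0): Delta=0.0000 Bond=0.0000
(3,1): Delta=0.0000 Bond=0.0000
(3,2): Delta=3.4706 Bond=-599.0145
(3,3): Delta=1.0000 Bond=0.0000
V0=172.1541

No-arbitrage ⇒ martingale measure with p* = (R−d)/(u−d) = 0.7941.
Terminal payoffs: V(4,0)=0.0000, V(4,1)=0.0000, V(4,2)=0.0000, V(4,3)=269.1286, V(4,4)=378.0617
Node (3,0) S=115.5773: V=(p*·0.0000+(1−p*)·0.0000)/1.11=0.0000; Δ=(0.0000−0.0000)/(136.3812−97.0849)=0.0000; B=V−Δ·S=0.0000
Node (3,1) S=162.3586: V=(p*·0.0000+(1−p*)·0.0000)/1.11=0.0000; Δ=(0.0000−0.0000)/(191.5831−136.3812)=0.0000; B=V−Δ·S=0.0000
Node (3,2) S=228.0751: V=(p*·269.1286+(1−p*)·0.0000)/1.11=192.5404; Δ=(269.1286−0.0000)/(269.1286−191.5831)=3.4706; B=V−Δ·S=-599.0145
Node (3,3) S=320.3912: V=(p*·378.0617+(1−p*)·269.1286)/1.11=320.3912; Δ=(378.0617−269.1286)/(378.0617−269.1286)=1.0000; B=V−Δ·S=0.0000
Node (2,0) S=137.5920: V=(p*·0.0000+(1−p*)·0.0000)/1.11=0.0000; Δ=(0.0000−0.0000)/(162.3586−115.5773)=0.0000; B=V−Δ·S=0.0000
Node (2,1) S=193.2840: V=(p*·192.5404+(1−p*)·0.0000)/1.11=137.7475; Δ=(192.5404−0.0000)/(228.0751−162.3586)=2.9299; B=V−Δ·S=-428.5477
Node (2,2) S=271.5180: V=(p*·320.3912+(1−p*)·192.5404)/1.11=264.9270; Δ=(320.3912−192.5404)/(320.3912−228.0751)=1.3849; B=V−Δ·S=-111.1050
Node (1,0) S=163.8000: V=(p*·137.7475+(1−p*)·0.0000)/1.11=98.5475; Δ=(137.7475−0.0000)/(193.2840−137.5920)=2.4734; B=V−Δ·S=-306.5922
Node (1,1) S=230.1000: V=(p*·264.9270+(1−p*)·137.7475)/1.11=215.0838; Δ=(264.9270−137.7475)/(271.5180−193.2840)=1.6256; B=V−Δ·S=-158.9737
Node (0,0) S=195.0000: V=(p*·215.0838+(1−p*)·98.5475)/1.11=172.1541; Δ=(215.0838−98.5475)/(230.1000−163.8000)=1.7577; B=V−Δ·S=-170.5998
Root portfolio cost Δ·195+B reproduces V0=172.1541.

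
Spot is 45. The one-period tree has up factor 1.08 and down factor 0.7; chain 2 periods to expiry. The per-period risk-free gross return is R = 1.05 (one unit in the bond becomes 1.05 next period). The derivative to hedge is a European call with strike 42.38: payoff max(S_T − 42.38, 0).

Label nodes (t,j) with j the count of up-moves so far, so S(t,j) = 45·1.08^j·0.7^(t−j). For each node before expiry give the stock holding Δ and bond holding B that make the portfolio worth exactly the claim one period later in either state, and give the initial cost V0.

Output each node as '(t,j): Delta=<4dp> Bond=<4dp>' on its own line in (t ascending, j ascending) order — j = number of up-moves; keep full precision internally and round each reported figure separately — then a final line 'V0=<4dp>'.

Since d<R<u, set p* = (R−d)/(u−d) = 0.9211; price each node as the discounted p*-expectation of its children.
At expiry t=2: V(2,0)=0.0000, V(2,1)=0.0000, V(2,2)=10.1080
Node (1,0) S=31.5000: V=(p*·0.0000+(1−p*)·0.0000)/1.05=0.0000; Δ=(0.0000−0.0000)/(34.0200−22.0500)=0.0000; B=V−Δ·S=0.0000
Node (1,1) S=48.6000: V=(p*·10.1080+(1−p*)·0.0000)/1.05=8.8667; Δ=(10.1080−0.0000)/(52.4880−34.0200)=0.5473; B=V−Δ·S=-17.7333
Node (0,0) S=45.0000: V=(p*·8.8667+(1−p*)·0.0000)/1.05=7.7778; Δ=(8.8667−0.0000)/(48.6000−31.5000)=0.5185; B=V−Δ·S=-15.5556
The time-0 hedge costs 7.7778, which is the no-arbitrage price.

(0,0): Delta=0.5185 Bond=-15.5556
(1,0): Delta=0.0000 Bond=0.0000
(1,1): Delta=0.5473 Bond=-17.7333
V0=7.7778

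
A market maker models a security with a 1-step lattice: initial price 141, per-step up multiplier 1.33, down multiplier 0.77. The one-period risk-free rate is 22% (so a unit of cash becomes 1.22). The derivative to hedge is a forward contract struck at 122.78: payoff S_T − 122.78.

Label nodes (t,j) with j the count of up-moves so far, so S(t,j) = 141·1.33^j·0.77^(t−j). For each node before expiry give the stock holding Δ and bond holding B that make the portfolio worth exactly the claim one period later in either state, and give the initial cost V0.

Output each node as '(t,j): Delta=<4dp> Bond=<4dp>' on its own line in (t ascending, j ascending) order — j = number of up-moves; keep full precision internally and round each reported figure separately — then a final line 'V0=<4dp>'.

Under the risk-neutral measure, an up-move has probability p* = (R−d)/(u−d) = 0.8036 and values discount at R = 1.22.
At expiry t=1: V(1,0)=-14.2100, V(1,1)=64.7500
Node (0,0) S=141.0000: V=(p*·64.7500+(1−p*)·-14.2100)/1.22=40.3607; Δ=(64.7500−-14.2100)/(187.5300−108.5700)=1.0000; B=V−Δ·S=-100.6393
Check: Δ(0,0)·S0 + B(0,0) = 40.3607 = V0.

(0,0): Delta=1.0000 Bond=-100.6393
V0=40.3607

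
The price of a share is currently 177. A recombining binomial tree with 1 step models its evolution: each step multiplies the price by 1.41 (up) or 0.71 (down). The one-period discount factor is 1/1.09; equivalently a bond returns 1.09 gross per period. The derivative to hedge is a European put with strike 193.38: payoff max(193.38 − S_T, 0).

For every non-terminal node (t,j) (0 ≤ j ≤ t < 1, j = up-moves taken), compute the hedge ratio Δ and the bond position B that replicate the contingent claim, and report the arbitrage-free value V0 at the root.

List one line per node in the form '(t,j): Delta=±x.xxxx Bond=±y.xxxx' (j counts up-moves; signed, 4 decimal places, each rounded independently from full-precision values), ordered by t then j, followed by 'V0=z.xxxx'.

No-arbitrage ⇒ martingale measure with p* = (R−d)/(u−d) = 0.5429.
Terminal values V(1,·): V(1,0)=67.7100, V(1,1)=0.0000
  t=0,j=0: stock 177.0000 → up 249.5700 (V=0.0000), down 125.6700 (V=67.7100). Price 28.3974; hedge Δ=-0.5465, bond B=125.1260.
Check: Δ(0,0)·S0 + B(0,0) = 28.3974 = V0.

(0,0): Delta=-0.5465 Bond=125.1260
V0=28.3974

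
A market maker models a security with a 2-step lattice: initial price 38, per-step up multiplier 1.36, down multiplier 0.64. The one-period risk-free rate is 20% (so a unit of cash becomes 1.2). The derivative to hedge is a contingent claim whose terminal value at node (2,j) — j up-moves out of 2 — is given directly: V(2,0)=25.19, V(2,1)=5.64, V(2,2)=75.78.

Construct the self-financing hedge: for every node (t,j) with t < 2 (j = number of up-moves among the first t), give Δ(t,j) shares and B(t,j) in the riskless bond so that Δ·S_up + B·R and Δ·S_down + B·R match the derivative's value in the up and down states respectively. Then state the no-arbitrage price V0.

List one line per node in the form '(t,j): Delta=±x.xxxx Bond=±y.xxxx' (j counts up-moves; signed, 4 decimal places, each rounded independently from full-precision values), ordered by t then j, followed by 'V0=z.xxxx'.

The replicating-portfolio and risk-neutral prices coincide; use p* = (1.2−0.64)/(1.36−0.64) = 0.7778 for the latter.
Payoff layer (t=2): V(2,0)=25.1900, V(2,1)=5.6400, V(2,2)=75.7800
  t=1,j=0: stock 24.3200 → up 33.0752 (V=5.6400), down 15.5648 (V=25.1900). Price 8.3204; hedge Δ=-1.1165, bond B=35.4731.
  t=1,j=1: stock 51.6800 → up 70.2848 (V=75.7800), down 33.0752 (V=5.6400). Price 50.1611; hedge Δ=1.8850, bond B=-47.2556.
  t=0,j=0: stock 38.0000 → up 51.6800 (V=50.1611), down 24.3200 (V=8.3204). Price 34.0526; hedge Δ=1.5293, bond B=-24.0595.
Self-financing check: at every node Δ·S+B equals the discounted successor values.

(0,0): Delta=1.5293 Bond=-24.0595
(1,0): Delta=-1.1165 Bond=35.4731
(1,1): Delta=1.8850 Bond=-47.2556
V0=34.0526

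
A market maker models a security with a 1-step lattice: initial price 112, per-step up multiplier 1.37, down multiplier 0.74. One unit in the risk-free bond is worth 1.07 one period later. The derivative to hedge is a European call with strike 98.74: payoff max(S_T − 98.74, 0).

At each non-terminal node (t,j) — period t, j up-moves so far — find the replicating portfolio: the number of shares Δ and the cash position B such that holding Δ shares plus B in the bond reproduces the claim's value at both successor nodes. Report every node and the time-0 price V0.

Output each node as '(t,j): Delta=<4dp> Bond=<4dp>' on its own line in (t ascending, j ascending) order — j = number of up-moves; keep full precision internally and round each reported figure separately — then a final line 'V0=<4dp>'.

(0,0): Delta=0.7752 Bond=-60.0475
V0=26.7779

No-arbitrage ⇒ martingale measure with p* = (R−d)/(u−d) = 0.5238.
Terminal payoffs: V(1,0)=0.0000, V(1,1)=54.7000
Node (0,0) S=112.0000: V=(p*·54.7000+(1−p*)·0.0000)/1.07=26.7779; Δ=(54.7000−0.0000)/(153.4400−82.8800)=0.7752; B=V−Δ·S=-60.0475
Check: Δ(0,0)·S0 + B(0,0) = 26.7779 = V0.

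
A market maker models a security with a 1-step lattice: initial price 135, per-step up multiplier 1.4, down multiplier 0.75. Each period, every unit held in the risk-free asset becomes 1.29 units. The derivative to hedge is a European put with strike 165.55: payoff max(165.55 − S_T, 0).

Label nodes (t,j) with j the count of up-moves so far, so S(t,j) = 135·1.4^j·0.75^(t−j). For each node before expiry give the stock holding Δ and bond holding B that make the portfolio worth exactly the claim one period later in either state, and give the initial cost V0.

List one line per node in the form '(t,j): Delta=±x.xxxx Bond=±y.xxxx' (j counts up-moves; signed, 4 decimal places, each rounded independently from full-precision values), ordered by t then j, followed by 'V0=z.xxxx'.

Since d<R<u, set p* = (R−d)/(u−d) = 0.8308; price each node as the discounted p*-expectation of its children.
Payoff layer (t=1): V(1,0)=64.3000, V(1,1)=0.0000
Node (0,0) S=135.0000: V=(p*·0.0000+(1−p*)·64.3000)/1.29=8.4353; Δ=(0.0000−64.3000)/(189.0000−101.2500)=-0.7328; B=V−Δ·S=107.3584
Each (Δ,B) replicates both successor values, so the strategy is self-financing and V0 is arbitrage-free.

(0,0): Delta=-0.7328 Bond=107.3584
V0=8.4353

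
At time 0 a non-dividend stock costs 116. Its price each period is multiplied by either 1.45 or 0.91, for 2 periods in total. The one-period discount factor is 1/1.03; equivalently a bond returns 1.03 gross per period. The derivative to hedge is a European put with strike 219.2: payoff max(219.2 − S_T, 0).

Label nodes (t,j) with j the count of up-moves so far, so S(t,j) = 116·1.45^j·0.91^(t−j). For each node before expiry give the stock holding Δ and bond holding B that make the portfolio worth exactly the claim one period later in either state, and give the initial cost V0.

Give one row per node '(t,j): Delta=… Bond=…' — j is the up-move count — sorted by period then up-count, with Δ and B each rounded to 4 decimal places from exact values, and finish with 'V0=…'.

Since d<R<u, set p* = (R−d)/(u−d) = 0.2222; price each node as the discounted p*-expectation of its children.
Payoff layer (t=2): V(2,0)=123.1404, V(2,1)=66.1380, V(2,2)=0.0000
  t=1,j=0: stock 105.5600 → up 153.0620 (V=66.1380), down 96.0596 (V=123.1404). Price 107.2555; hedge Δ=-1.0000, bond B=212.8155.
  t=1,j=1: stock 168.2000 → up 243.8900 (V=0.0000), down 153.0620 (V=66.1380). Price 49.9424; hedge Δ=-0.7282, bond B=172.4202.
  t=0,j=0: stock 116.0000 → up 168.2000 (V=49.9424), down 105.5600 (V=107.2555). Price 91.7663; hedge Δ=-0.9150, bond B=197.9017.
Check: Δ(0,0)·S0 + B(0,0) = 91.7663 = V0.

(0,0): Delta=-0.9150 Bond=197.9017
(1,0): Delta=-1.0000 Bond=212.8155
(1,1): Delta=-0.7282 Bond=172.4202
V0=91.7663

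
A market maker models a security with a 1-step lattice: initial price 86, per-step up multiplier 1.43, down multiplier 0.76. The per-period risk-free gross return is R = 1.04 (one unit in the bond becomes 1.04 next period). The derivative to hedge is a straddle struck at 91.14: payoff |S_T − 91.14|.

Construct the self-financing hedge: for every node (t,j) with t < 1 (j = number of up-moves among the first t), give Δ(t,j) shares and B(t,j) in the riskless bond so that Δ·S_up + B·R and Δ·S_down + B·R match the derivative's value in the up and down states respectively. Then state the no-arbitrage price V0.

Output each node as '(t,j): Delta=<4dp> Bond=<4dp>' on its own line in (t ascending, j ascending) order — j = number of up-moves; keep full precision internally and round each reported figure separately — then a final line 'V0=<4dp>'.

No-arbitrage ⇒ martingale measure with p* = (R−d)/(u−d) = 0.4179.
Terminal payoffs: V(1,0)=25.7800, V(1,1)=31.8400
Node (0,0) S=86.0000: V=(p*·31.8400+(1−p*)·25.7800)/1.04=27.2236; Δ=(31.8400−25.7800)/(122.9800−65.3600)=0.1052; B=V−Δ·S=18.1788
Self-financing check: at every node Δ·S+B equals the discounted successor values.

(0,0): Delta=0.1052 Bond=18.1788
V0=27.2236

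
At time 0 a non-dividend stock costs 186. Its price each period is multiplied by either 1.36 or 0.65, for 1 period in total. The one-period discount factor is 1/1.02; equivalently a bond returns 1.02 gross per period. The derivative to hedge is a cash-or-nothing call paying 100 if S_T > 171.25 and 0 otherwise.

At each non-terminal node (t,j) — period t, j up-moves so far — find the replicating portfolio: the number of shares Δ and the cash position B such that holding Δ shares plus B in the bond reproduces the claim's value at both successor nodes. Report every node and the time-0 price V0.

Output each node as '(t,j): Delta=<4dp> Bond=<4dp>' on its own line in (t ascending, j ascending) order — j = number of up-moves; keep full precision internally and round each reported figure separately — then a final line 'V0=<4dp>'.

Under the risk-neutral measure, an up-move has probability p* = (R−d)/(u−d) = 0.5211 and values discount at R = 1.02.
Terminal values V(1,·): V(1,0)=0.0000, V(1,1)=100.0000
  t=0,j=0: stock 186.0000 → up 252.9600 (V=100.0000), down 120.9000 (V=0.0000). Price 51.0909; hedge Δ=0.7572, bond B=-89.7542.
The time-0 hedge costs 51.0909, which is the no-arbitrage price.

(0,0): Delta=0.7572 Bond=-89.7542
V0=51.0909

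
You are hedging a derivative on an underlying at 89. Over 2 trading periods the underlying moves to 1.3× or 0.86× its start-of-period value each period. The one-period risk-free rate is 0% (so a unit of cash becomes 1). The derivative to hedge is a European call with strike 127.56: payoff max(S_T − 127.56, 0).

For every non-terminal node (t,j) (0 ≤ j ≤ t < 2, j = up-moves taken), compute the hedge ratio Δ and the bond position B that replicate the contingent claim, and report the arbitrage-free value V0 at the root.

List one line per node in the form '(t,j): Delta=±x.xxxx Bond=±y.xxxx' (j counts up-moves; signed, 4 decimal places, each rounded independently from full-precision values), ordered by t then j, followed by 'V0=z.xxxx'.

(0,0): Delta=0.1857 Bond=-14.2104
(1,0): Delta=0.0000 Bond=0.0000
(1,1): Delta=0.4488 Bond=-44.6614
V0=2.3133

Risk-neutral probability p* = (R−d)/(u−d) = (1−0.86)/(1.3−0.86) = 0.3182.
Payoff layer (t=2): V(2,0)=0.0000, V(2,1)=0.0000, V(2,2)=22.8500
(1,0): S=76.5400. Δ = (V_up−V_dn)/(S_up−S_dn) = (0.0000−0.0000)/(99.5020−65.8244) = 0.0000. V = [p*·0.0000 + (1−p*)·0.0000]/1 = 0.0000. B = V − Δ·S = 0.0000.
(1,1): S=115.7000. Δ = (V_up−V_dn)/(S_up−S_dn) = (22.8500−0.0000)/(150.4100−99.5020) = 0.4488. V = [p*·22.8500 + (1−p*)·0.0000]/1 = 7.2705. B = V − Δ·S = -44.6614.
(0,0): S=89.0000. Δ = (V_up−V_dn)/(S_up−S_dn) = (7.2705−0.0000)/(115.7000−76.5400) = 0.1857. V = [p*·7.2705 + (1−p*)·0.0000]/1 = 2.3133. B = V − Δ·S = -14.2104.
Check: Δ(0,0)·S0 + B(0,0) = 2.3133 = V0.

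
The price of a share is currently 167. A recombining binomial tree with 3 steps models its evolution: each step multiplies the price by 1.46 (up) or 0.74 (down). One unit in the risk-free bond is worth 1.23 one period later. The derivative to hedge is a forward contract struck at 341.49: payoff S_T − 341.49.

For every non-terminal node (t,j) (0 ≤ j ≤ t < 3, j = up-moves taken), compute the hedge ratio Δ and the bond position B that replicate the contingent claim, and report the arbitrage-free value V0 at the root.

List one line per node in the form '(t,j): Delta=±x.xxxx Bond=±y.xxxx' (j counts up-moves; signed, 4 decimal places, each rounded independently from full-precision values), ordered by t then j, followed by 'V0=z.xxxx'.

Since d<R<u, set p* = (R−d)/(u−d) = 0.6806; price each node as the discounted p*-expectation of its children.
Terminal values V(3,·): V(3,0)=-273.8176, V(3,1)=-207.9742, V(3,2)=-78.0669, V(3,3)=178.2367
  t=2,j=0: stock 91.4492 → up 133.5158 (V=-207.9742), down 67.6724 (V=-273.8176). Price -186.1849; hedge Δ=1.0000, bond B=-277.6341.
  t=2,j=1: stock 180.4268 → up 263.4231 (V=-78.0669), down 133.5158 (V=-207.9742). Price -97.2073; hedge Δ=1.0000, bond B=-277.6341.
  t=2,j=2: stock 355.9772 → up 519.7267 (V=178.2367), down 263.4231 (V=-78.0669). Price 78.3431; hedge Δ=1.0000, bond B=-277.6341.
  t=1,j=0: stock 123.5800 → up 180.4268 (V=-97.2073), down 91.4492 (V=-186.1849). Price -102.1388; hedge Δ=1.0000, bond B=-225.7188.
  t=1,j=1: stock 243.8200 → up 355.9772 (V=78.3431), down 180.4268 (V=-97.2073). Price 18.1012; hedge Δ=1.0000, bond B=-225.7188.
  t=0,j=0: stock 167.0000 → up 243.8200 (V=18.1012), down 123.5800 (V=-102.1388). Price -16.5112; hedge Δ=1.0000, bond B=-183.5112.
The time-0 hedge costs -16.5112, which is the no-arbitrage price.

(0,0): Delta=1.0000 Bond=-183.5112
(1,0): Delta=1.0000 Bond=-225.7188
(1,1): Delta=1.0000 Bond=-225.7188
(2,0): Delta=1.0000 Bond=-277.6341
(2,1): Delta=1.0000 Bond=-277.6341
(2,2): Delta=1.0000 Bond=-277.6341
V0=-16.5112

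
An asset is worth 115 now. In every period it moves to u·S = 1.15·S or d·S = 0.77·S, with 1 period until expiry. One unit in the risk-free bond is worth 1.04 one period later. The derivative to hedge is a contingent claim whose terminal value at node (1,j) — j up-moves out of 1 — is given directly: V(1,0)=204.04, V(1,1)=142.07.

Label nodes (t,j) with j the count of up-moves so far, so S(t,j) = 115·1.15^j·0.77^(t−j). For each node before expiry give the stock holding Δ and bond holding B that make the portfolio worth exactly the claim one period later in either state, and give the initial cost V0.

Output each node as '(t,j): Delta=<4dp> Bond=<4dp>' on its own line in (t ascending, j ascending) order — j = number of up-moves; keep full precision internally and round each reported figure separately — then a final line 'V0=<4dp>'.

Since d<R<u, set p* = (R−d)/(u−d) = 0.7105; price each node as the discounted p*-expectation of its children.
At expiry t=1: V(1,0)=204.0400, V(1,1)=142.0700
(0,0): S=115.0000. Δ = (V_up−V_dn)/(S_up−S_dn) = (142.0700−204.0400)/(132.2500−88.5500) = -1.4181. V = [p*·142.0700 + (1−p*)·204.0400]/1.04 = 153.8545. B = V − Δ·S = 316.9335.
Check: Δ(0,0)·S0 + B(0,0) = 153.8545 = V0.

(0,0): Delta=-1.4181 Bond=316.9335
V0=153.8545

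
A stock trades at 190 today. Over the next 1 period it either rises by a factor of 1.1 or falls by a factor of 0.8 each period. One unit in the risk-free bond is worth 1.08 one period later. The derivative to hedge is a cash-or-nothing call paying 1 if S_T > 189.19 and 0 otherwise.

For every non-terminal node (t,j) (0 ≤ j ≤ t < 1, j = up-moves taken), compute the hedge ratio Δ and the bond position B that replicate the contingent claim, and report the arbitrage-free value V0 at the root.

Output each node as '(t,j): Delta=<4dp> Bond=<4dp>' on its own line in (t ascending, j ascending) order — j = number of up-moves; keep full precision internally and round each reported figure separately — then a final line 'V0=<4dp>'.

Since d<R<u, set p* = (R−d)/(u−d) = 0.9333; price each node as the discounted p*-expectation of its children.
Terminal payoffs: V(1,0)=0.0000, V(1,1)=1.0000
(0,0): S=190.0000. Δ = (V_up−V_dn)/(S_up−S_dn) = (1.0000−0.0000)/(209.0000−152.0000) = 0.0175. V = [p*·1.0000 + (1−p*)·0.0000]/1.08 = 0.8642. B = V − Δ·S = -2.4691.
Each (Δ,B) replicates both successor values, so the strategy is self-financing and V0 is arbitrage-free.

(0,0): Delta=0.0175 Bond=-2.4691
V0=0.8642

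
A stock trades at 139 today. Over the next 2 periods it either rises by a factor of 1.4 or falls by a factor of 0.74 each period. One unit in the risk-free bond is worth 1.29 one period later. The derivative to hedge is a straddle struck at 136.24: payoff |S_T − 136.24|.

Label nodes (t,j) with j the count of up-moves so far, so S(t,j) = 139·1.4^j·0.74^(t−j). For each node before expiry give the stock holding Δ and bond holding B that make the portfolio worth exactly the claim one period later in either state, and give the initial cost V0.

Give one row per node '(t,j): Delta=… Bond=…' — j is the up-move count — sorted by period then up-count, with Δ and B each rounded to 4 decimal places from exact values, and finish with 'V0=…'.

(0,0): Delta=0.8307 Bond=-56.3238
(1,0): Delta=-0.7713 Bond=92.1161
(1,1): Delta=1.0000 Bond=-105.6124
V0=59.1371

Since d<R<u, set p* = (R−d)/(u−d) = 0.8333; price each node as the discounted p*-expectation of its children.
Payoff layer (t=2): V(2,0)=60.1236, V(2,1)=7.7640, V(2,2)=136.2000
Node (1,0) S=102.8600: V=(p*·7.7640+(1−p*)·60.1236)/1.29=12.7834; Δ=(7.7640−60.1236)/(144.0040−76.1164)=-0.7713; B=V−Δ·S=92.1161
Node (1,1) S=194.6000: V=(p*·136.2000+(1−p*)·7.7640)/1.29=88.9876; Δ=(136.2000−7.7640)/(272.4400−144.0040)=1.0000; B=V−Δ·S=-105.6124
Node (0,0) S=139.0000: V=(p*·88.9876+(1−p*)·12.7834)/1.29=59.1371; Δ=(88.9876−12.7834)/(194.6000−102.8600)=0.8307; B=V−Δ·S=-56.3238
Root portfolio cost Δ·139+B reproduces V0=59.1371.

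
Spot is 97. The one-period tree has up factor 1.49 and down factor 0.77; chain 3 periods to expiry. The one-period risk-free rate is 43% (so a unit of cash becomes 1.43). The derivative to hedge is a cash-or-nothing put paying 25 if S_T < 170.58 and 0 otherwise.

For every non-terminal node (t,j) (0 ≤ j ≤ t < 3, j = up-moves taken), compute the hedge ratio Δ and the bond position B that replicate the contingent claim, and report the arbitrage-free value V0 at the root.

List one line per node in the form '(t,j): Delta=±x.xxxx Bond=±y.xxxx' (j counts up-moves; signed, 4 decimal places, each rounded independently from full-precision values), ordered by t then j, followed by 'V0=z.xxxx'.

(0,0): Delta=-0.1471 Bond=16.2320
(1,0): Delta=0.0000 Bond=12.2255
(1,1): Delta=-0.1540 Bond=24.2105
(2,0): Delta=0.0000 Bond=17.4825
(2,1): Delta=0.0000 Bond=17.4825
(2,2): Delta=-0.1612 Bond=36.1791
V0=1.9642

Under the risk-neutral measure, an up-move has probability p* = (R−d)/(u−d) = 0.9167 and values discount at R = 1.43.
At expiry t=3: V(3,0)=25.0000, V(3,1)=25.0000, V(3,2)=25.0000, V(3,3)=0.0000
Node (2,0) S=57.5113: V=(p*·25.0000+(1−p*)·25.0000)/1.43=17.4825; Δ=(25.0000−25.0000)/(85.6918−44.2837)=0.0000; B=V−Δ·S=17.4825
Node (2,1) S=111.2881: V=(p*·25.0000+(1−p*)·25.0000)/1.43=17.4825; Δ=(25.0000−25.0000)/(165.8193−85.6918)=0.0000; B=V−Δ·S=17.4825
Node (2,2) S=215.3497: V=(p*·0.0000+(1−p*)·25.0000)/1.43=1.4569; Δ=(0.0000−25.0000)/(320.8711−165.8193)=-0.1612; B=V−Δ·S=36.1791
Node (1,0) S=74.6900: V=(p*·17.4825+(1−p*)·17.4825)/1.43=12.2255; Δ=(17.4825−17.4825)/(111.2881−57.5113)=0.0000; B=V−Δ·S=12.2255
Node (1,1) S=144.5300: V=(p*·1.4569+(1−p*)·17.4825)/1.43=1.9527; Δ=(1.4569−17.4825)/(215.3497−111.2881)=-0.1540; B=V−Δ·S=24.2105
Node (0,0) S=97.0000: V=(p*·1.9527+(1−p*)·12.2255)/1.43=1.9642; Δ=(1.9527−12.2255)/(144.5300−74.6900)=-0.1471; B=V−Δ·S=16.2320
Root portfolio cost Δ·97+B reproduces V0=1.9642.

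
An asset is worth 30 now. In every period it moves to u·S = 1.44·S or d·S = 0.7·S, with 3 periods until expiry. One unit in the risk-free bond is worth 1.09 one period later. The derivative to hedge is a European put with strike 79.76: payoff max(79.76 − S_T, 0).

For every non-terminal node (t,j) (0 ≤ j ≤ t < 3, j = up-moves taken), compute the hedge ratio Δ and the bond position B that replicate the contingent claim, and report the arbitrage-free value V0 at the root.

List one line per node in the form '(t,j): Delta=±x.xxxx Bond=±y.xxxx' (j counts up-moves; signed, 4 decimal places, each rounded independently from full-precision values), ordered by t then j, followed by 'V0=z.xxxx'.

Since d<R<u, set p* = (R−d)/(u−d) = 0.5270; price each node as the discounted p*-expectation of its children.
Terminal values V(3,·): V(3,0)=69.4700, V(3,1)=58.5920, V(3,2)=36.2144, V(3,3)=0.0000
Node (2,0) S=14.7000: V=(p*·58.5920+(1−p*)·69.4700)/1.09=58.4743; Δ=(58.5920−69.4700)/(21.1680−10.2900)=-1.0000; B=V−Δ·S=73.1743
Node (2,1) S=30.2400: V=(p*·36.2144+(1−p*)·58.5920)/1.09=42.9343; Δ=(36.2144−58.5920)/(43.5456−21.1680)=-1.0000; B=V−Δ·S=73.1743
Node (2,2) S=62.2080: V=(p*·0.0000+(1−p*)·36.2144)/1.09=15.7142; Δ=(0.0000−36.2144)/(89.5795−43.5456)=-0.7867; B=V−Δ·S=64.6525
Node (1,0) S=21.0000: V=(p*·42.9343+(1−p*)·58.4743)/1.09=46.1324; Δ=(42.9343−58.4743)/(30.2400−14.7000)=-1.0000; B=V−Δ·S=67.1324
Node (1,1) S=43.2000: V=(p*·15.7142+(1−p*)·42.9343)/1.09=26.2280; Δ=(15.7142−42.9343)/(62.2080−30.2400)=-0.8515; B=V−Δ·S=63.0120
Node (0,0) S=30.0000: V=(p*·26.2280+(1−p*)·46.1324)/1.09=32.6993; Δ=(26.2280−46.1324)/(43.2000−21.0000)=-0.8966; B=V−Δ·S=59.5971
Each (Δ,B) replicates both successor values, so the strategy is self-financing and V0 is arbitrage-free.

(0,0): Delta=-0.8966 Bond=59.5971
(1,0): Delta=-1.0000 Bond=67.1324
(1,1): Delta=-0.8515 Bond=63.0120
(2,0): Delta=-1.0000 Bond=73.1743
(2,1): Delta=-1.0000 Bond=73.1743
(2,2): Delta=-0.7867 Bond=64.6525
V0=32.6993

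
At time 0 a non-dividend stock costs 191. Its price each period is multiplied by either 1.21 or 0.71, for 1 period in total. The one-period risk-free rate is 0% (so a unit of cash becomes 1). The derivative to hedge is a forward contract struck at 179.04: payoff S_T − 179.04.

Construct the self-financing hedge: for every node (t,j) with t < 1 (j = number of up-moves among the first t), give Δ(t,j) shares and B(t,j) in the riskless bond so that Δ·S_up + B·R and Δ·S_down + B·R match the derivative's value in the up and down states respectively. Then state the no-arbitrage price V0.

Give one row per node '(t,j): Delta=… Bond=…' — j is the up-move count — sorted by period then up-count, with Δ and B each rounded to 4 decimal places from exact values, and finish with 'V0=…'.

(0,0): Delta=1.0000 Bond=-179.0400
V0=11.9600

No-arbitrage ⇒ martingale measure with p* = (R−d)/(u−d) = 0.5800.
Terminal payoffs: V(1,0)=-43.4300, V(1,1)=52.0700
(0,0): S=191.0000. Δ = (V_up−V_dn)/(S_up−S_dn) = (52.0700−-43.4300)/(231.1100−135.6100) = 1.0000. V = [p*·52.0700 + (1−p*)·-43.4300]/1 = 11.9600. B = V − Δ·S = -179.0400.
Each (Δ,B) replicates both successor values, so the strategy is self-financing and V0 is arbitrage-free.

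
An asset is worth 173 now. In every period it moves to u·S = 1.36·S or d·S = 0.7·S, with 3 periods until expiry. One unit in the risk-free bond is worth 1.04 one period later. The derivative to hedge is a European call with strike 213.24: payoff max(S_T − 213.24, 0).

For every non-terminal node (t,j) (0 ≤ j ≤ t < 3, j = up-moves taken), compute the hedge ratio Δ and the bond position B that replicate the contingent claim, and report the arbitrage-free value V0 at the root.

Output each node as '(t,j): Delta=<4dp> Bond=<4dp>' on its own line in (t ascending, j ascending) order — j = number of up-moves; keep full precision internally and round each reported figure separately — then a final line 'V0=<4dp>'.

No-arbitrage ⇒ martingale measure with p* = (R−d)/(u−d) = 0.5152.
Payoff layer (t=3): V(3,0)=0.0000, V(3,1)=0.0000, V(3,2)=10.7466, V(3,3)=221.9339
Node (2,0) S=84.7700: V=(p*·0.0000+(1−p*)·0.0000)/1.04=0.0000; Δ=(0.0000−0.0000)/(115.2872−59.3390)=0.0000; B=V−Δ·S=0.0000
Node (2,1) S=164.6960: V=(p*·10.7466+(1−p*)·0.0000)/1.04=5.3232; Δ=(10.7466−0.0000)/(223.9866−115.2872)=0.0989; B=V−Δ·S=-10.9595
Node (2,2) S=319.9808: V=(p*·221.9339+(1−p*)·10.7466)/1.04=114.9423; Δ=(221.9339−10.7466)/(435.1739−223.9866)=1.0000; B=V−Δ·S=-205.0385
Node (1,0) S=121.1000: V=(p*·5.3232+(1−p*)·0.0000)/1.04=2.6368; Δ=(5.3232−0.0000)/(164.6960−84.7700)=0.0666; B=V−Δ·S=-5.4287
Node (1,1) S=235.2800: V=(p*·114.9423+(1−p*)·5.3232)/1.04=59.4170; Δ=(114.9423−5.3232)/(319.9808−164.6960)=0.7059; B=V−Δ·S=-106.6727
Node (0,0) S=173.0000: V=(p*·59.4170+(1−p*)·2.6368)/1.04=30.6608; Δ=(59.4170−2.6368)/(235.2800−121.1000)=0.4973; B=V−Δ·S=-55.3699
Each (Δ,B) replicates both successor values, so the strategy is self-financing and V0 is arbitrage-free.

(0,0): Delta=0.4973 Bond=-55.3699
(1,0): Delta=0.0666 Bond=-5.4287
(1,1): Delta=0.7059 Bond=-106.6727
(2,0): Delta=0.0000 Bond=0.0000
(2,1): Delta=0.0989 Bond=-10.9595
(2,2): Delta=1.0000 Bond=-205.0385
V0=30.6608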